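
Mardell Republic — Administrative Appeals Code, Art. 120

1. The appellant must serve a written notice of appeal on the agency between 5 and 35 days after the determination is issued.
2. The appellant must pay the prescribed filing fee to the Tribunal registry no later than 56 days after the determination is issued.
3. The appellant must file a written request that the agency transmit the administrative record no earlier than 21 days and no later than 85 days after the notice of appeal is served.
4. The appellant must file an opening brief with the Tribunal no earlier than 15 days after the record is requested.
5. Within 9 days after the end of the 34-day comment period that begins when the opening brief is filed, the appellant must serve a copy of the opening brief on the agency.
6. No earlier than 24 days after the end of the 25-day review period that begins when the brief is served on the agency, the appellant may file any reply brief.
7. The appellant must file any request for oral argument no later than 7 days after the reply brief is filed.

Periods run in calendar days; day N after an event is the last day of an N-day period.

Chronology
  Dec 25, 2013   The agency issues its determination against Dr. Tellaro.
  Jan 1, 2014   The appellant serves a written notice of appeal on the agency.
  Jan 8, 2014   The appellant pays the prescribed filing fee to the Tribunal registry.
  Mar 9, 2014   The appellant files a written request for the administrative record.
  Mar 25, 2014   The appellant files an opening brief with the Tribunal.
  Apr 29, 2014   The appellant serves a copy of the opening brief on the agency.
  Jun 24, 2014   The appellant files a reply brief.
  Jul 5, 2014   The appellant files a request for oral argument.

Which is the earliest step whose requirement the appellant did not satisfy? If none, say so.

Step 1 — 5 and 35 days from Dec 25, 2013 (when the determination is issued) are Dec 30, 2013 and Jan 29, 2014 respectively; done Jan 1, 2014 — within the window.
Step 2 — counting 56 days from Dec 25, 2013 (when the determination is issued) gives a deadline of Feb 19, 2014; Jan 8, 2014 is within that limit.
Step 3 — 21 and 85 days from Jan 1, 2014 (when the notice of appeal is served) are Jan 22, 2014 and Mar 27, 2014 respectively; Mar 9, 2014 falls inside that range.
Step 4 — must wait 15 days from Mar 9, 2014 (when the record is requested), so not before Mar 24, 2014; done Mar 25, 2014, after the minimum wait.
Step 5 — counting 9 days from Apr 28, 2014 (end of the 34-day comment period, which began when the opening brief is filed on Mar 25, 2014) gives a deadline of May 7, 2014; completed Apr 29, 2014, before the deadline.
Step 6 — must wait 24 days from May 24, 2014 (end of the 25-day review period, which began when the brief is served on the agency on Apr 29, 2014), so not before Jun 17, 2014; done Jun 24, 2014 — permitted.
Step 7 — counting 7 days from Jun 24, 2014 (when the reply brief is filed) gives a deadline of Jul 1, 2014; not done until Jul 5, 2014, 4 days after the deadline.
The analysis stops there.

Step 7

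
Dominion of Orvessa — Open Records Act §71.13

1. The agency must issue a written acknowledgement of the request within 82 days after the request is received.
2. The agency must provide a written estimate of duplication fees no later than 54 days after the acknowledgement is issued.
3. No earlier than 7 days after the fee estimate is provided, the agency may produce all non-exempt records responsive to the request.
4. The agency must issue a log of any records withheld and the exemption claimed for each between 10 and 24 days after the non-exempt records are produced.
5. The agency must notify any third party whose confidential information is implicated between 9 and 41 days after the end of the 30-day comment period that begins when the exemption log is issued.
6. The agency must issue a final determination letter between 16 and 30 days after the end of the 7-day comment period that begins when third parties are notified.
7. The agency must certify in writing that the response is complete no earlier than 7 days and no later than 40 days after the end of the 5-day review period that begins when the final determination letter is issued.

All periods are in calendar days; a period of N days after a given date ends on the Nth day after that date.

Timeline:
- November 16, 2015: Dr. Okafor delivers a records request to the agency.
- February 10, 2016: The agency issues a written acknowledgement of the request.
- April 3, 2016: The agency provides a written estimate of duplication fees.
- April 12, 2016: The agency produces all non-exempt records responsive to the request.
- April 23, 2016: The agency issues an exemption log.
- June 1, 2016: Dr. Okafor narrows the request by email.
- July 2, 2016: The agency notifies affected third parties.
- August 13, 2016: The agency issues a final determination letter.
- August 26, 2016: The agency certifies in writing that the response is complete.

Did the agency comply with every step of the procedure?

No

(1) due by November 16, 2015 + 82 days = February 6, 2016; done February 10, 2016 — 4 days late.
No need to go further; step 1 was not satisfied.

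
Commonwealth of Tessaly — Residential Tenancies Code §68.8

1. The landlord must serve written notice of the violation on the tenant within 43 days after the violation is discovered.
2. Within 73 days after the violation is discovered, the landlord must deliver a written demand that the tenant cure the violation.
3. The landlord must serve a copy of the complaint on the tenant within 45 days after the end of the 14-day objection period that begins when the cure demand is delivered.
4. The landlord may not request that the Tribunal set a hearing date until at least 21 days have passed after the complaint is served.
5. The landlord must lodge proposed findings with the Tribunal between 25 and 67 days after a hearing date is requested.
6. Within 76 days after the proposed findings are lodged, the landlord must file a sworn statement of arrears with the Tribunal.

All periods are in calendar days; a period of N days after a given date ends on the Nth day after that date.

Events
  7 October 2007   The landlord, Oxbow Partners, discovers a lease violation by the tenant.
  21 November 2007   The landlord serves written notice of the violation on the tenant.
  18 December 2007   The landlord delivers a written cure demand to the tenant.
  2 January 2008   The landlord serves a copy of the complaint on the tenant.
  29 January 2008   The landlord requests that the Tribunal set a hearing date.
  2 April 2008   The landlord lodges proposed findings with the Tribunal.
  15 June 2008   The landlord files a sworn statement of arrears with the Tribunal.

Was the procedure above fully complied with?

No

(1) due by 7 October 2007 + 43 days = 19 November 2007; not done until 21 November 2007, 2 days after the deadline.
No need to go further; step 1 was not satisfied.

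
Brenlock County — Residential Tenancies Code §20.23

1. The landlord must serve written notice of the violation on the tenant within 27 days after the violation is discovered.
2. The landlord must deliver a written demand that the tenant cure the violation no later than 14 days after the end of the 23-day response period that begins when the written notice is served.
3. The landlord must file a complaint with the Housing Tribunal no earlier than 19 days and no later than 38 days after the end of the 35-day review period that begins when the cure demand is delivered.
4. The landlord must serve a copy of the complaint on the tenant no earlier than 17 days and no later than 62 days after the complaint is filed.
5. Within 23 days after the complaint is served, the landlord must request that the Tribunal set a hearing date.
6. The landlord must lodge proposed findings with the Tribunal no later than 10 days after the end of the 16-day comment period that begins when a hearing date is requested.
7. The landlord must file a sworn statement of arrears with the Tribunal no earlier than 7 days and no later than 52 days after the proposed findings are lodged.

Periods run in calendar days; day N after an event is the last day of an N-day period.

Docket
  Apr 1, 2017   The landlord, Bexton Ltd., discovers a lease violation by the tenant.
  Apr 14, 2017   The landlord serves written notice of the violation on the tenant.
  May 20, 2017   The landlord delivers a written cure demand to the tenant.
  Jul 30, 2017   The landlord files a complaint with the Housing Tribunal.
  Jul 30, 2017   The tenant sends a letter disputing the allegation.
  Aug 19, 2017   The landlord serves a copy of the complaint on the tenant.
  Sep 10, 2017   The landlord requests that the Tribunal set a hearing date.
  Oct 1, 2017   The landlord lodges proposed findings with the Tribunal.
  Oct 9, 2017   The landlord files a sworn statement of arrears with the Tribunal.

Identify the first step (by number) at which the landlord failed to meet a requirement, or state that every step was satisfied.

(1) due by Apr 1, 2017 + 27 days = Apr 28, 2017; Apr 14, 2017 is within that limit.
(2) due by May 7, 2017 + 14 days = May 21, 2017; completed May 20, 2017, before the deadline.
(3) the permitted window runs from Jun 24, 2017 + 19 = Jul 13, 2017 to Jun 24, 2017 + 38 = Aug 1, 2017; done Jul 30, 2017, which is between those dates.
(4) the permitted window runs from Jul 30, 2017 + 17 = Aug 16, 2017 to Jul 30, 2017 + 62 = Sep 30, 2017; Aug 19, 2017 falls inside that range.
(5) due by Aug 19, 2017 + 23 days = Sep 11, 2017; done Sep 10, 2017 — timely.
(6) due by Sep 26, 2017 + 10 days = Oct 6, 2017; completed Oct 1, 2017, before the deadline.
(7) the permitted window runs from Oct 1, 2017 + 7 = Oct 8, 2017 to Oct 1, 2017 + 52 = Nov 22, 2017; Oct 9, 2017 falls inside that range.

None — every step was satisfied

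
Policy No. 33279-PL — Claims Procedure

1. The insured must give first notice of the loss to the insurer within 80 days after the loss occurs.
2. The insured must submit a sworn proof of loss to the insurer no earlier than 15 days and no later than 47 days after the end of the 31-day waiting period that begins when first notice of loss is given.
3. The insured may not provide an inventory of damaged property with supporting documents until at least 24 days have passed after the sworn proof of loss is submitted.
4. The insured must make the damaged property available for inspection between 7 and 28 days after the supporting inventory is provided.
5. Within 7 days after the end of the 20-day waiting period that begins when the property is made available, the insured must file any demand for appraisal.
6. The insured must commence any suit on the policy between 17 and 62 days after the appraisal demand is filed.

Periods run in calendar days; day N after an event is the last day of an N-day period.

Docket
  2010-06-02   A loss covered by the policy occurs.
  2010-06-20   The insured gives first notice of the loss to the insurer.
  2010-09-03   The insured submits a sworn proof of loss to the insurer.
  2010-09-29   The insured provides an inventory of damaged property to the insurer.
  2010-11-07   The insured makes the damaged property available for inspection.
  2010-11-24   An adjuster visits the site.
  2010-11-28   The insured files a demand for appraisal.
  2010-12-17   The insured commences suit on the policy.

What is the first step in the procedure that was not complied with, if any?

Step 4

Step 1 — counting 80 days from 2010-06-02 (when the loss occurs) gives a deadline of 2010-08-21; done 2010-06-20 — timely.
Step 2 — 15 and 47 days from 2010-07-21 (end of the 31-day waiting period, which began when first notice of loss is given on 2010-06-20) are 2010-08-05 and 2010-09-06 respectively; done 2010-09-03, which is between those dates.
Step 3 — must wait 24 days from 2010-09-03 (when the sworn proof of loss is submitted), so not before 2010-09-27; 2010-09-29 is on or after that date.
Step 4 — 7 and 28 days from 2010-09-29 (when the supporting inventory is provided) are 2010-10-06 and 2010-10-27 respectively; done 2010-11-07 — 11 days after the window closed.
The procedure was therefore not followed at step 4.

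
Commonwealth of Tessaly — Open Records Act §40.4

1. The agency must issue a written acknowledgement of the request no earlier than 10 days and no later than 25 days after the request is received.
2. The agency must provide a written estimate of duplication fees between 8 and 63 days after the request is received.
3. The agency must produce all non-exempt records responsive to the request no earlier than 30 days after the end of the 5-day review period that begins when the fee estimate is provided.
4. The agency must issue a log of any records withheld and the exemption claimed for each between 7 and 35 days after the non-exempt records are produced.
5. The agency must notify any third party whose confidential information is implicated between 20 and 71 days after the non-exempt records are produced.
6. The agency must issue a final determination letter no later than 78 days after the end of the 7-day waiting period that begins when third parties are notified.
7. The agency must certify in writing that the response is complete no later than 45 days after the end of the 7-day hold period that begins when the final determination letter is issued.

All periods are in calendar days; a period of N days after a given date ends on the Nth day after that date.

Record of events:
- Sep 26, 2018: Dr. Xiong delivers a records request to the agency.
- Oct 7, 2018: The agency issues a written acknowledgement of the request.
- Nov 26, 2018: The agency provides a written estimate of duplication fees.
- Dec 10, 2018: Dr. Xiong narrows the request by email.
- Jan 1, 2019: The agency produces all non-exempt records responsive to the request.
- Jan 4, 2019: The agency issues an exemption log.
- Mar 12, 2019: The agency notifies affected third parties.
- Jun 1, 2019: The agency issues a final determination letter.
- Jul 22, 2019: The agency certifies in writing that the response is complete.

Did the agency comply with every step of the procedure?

(1) the permitted window runs from Sep 26, 2018 + 10 = Oct 6, 2018 to Sep 26, 2018 + 25 = Oct 21, 2018; Oct 7, 2018 falls inside that range.
(2) the permitted window runs from Sep 26, 2018 + 8 = Oct 4, 2018 to Sep 26, 2018 + 63 = Nov 28, 2018; done Nov 26, 2018 — within the window.
(3) permitted from Dec 1, 2018 + 30 days = Dec 31, 2018 onward; done Jan 1, 2019 — permitted.
(4) the permitted window runs from Jan 1, 2019 + 7 = Jan 8, 2019 to Jan 1, 2019 + 35 = Feb 5, 2019; Jan 4, 2019 is 4 days too early.
The procedure was therefore not followed at step 4.

No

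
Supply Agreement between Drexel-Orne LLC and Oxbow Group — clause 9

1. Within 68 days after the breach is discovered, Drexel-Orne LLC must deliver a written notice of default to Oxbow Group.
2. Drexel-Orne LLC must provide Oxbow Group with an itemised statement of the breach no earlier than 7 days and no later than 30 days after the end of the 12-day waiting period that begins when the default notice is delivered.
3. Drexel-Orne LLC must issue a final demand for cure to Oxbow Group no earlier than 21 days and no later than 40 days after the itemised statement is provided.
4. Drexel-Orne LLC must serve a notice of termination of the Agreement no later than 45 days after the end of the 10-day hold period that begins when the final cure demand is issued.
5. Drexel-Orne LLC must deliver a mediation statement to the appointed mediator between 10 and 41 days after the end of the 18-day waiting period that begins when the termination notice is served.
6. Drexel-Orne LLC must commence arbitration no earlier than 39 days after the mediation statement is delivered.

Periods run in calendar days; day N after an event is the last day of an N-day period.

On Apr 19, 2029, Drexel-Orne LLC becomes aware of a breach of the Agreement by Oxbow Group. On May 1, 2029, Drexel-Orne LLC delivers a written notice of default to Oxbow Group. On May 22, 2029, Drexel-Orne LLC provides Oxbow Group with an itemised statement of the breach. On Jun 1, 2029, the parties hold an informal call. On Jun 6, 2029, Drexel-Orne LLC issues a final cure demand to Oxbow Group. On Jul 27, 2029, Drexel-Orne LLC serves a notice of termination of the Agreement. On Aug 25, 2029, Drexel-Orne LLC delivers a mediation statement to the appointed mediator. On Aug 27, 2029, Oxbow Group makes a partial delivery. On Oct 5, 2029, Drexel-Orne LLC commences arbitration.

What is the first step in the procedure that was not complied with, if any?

Step 1 — counting 68 days from Apr 19, 2029 (when the breach is discovered) gives a deadline of Jun 26, 2029; May 1, 2029 is within that limit.
Step 2 — 7 and 30 days from May 13, 2029 (end of the 12-day waiting period, which began when the default notice is delivered on May 1, 2029) are May 20, 2029 and Jun 12, 2029 respectively; May 22, 2029 falls inside that range.
Step 3 — 21 and 40 days from May 22, 2029 (when the itemised statement is provided) are Jun 12, 2029 and Jul 1, 2029 respectively; done Jun 6, 2029 — 6 days before the window opened.

Step 3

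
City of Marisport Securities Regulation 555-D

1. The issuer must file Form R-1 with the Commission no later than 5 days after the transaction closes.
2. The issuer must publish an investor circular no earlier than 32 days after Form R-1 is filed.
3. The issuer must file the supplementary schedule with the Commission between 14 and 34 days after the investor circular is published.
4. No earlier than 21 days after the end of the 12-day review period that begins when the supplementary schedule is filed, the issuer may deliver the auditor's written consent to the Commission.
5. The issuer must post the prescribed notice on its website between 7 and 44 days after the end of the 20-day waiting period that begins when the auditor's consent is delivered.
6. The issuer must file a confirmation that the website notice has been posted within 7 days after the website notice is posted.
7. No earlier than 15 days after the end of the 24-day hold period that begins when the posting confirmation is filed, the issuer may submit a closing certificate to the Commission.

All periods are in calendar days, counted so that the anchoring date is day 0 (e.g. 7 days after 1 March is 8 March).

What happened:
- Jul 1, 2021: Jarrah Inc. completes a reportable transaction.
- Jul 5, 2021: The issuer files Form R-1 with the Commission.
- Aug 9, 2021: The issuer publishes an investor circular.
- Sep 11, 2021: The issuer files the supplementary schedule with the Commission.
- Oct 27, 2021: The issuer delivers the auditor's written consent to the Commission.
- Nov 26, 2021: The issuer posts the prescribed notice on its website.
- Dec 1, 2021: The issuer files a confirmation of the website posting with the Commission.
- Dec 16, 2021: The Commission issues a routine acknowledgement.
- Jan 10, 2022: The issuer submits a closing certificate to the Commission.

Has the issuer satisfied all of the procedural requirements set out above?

(1) due by Jul 1, 2021 + 5 days = Jul 6, 2021; done Jul 5, 2021 — timely.
(2) permitted from Jul 5, 2021 + 32 days = Aug 6, 2021 onward; Aug 9, 2021 is on or after that date.
(3) the permitted window runs from Aug 9, 2021 + 14 = Aug 23, 2021 to Aug 9, 2021 + 34 = Sep 12, 2021; Sep 11, 2021 falls inside that range.
(4) permitted from Sep 23, 2021 + 21 days = Oct 14, 2021 onward; done Oct 27, 2021 — permitted.
(5) the permitted window runs from Nov 16, 2021 + 7 = Nov 23, 2021 to Nov 16, 2021 + 44 = Dec 30, 2021; done Nov 26, 2021, which is between those dates.
(6) due by Nov 26, 2021 + 7 days = Dec 3, 2021; Dec 1, 2021 is within that limit.
(7) permitted from Dec 25, 2021 + 15 days = Jan 9, 2022 onward; done Jan 10, 2022, after the minimum wait.

Yes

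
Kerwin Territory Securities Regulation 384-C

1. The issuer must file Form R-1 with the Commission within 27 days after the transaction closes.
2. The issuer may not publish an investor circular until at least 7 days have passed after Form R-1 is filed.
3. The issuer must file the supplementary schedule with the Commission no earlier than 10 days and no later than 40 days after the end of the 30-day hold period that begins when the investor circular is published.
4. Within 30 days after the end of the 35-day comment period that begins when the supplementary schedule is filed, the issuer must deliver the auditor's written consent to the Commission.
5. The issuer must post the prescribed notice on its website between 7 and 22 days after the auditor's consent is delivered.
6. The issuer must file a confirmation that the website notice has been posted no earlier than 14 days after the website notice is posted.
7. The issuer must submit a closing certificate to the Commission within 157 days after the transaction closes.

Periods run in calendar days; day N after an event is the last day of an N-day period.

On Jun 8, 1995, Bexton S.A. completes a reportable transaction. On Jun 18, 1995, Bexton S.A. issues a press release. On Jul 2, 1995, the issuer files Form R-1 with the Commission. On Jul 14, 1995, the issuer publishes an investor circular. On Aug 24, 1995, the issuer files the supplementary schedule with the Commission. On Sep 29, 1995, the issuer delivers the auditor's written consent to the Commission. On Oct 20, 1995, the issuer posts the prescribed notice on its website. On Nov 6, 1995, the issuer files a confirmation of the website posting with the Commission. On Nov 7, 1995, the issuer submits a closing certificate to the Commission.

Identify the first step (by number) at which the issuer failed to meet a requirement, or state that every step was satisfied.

Step 1 — counting 27 days from Jun 8, 1995 (when the transaction closes) gives a deadline of Jul 5, 1995; done Jul 2, 1995 — timely.
Step 2 — must wait 7 days from Jul 2, 1995 (when Form R-1 is filed), so not before Jul 9, 1995; Jul 14, 1995 is on or after that date.
Step 3 — 10 and 40 days from Aug 13, 1995 (end of the 30-day hold period, which began when the investor circular is published on Jul 14, 1995) are Aug 23, 1995 and Sep 22, 1995 respectively; done Aug 24, 1995 — within the window.
Step 4 — counting 30 days from Sep 28, 1995 (end of the 35-day comment period, which began when the supplementary schedule is filed on Aug 24, 1995) gives a deadline of Oct 28, 1995; Sep 29, 1995 is within that limit.
Step 5 — 7 and 22 days from Sep 29, 1995 (when the auditor's consent is delivered) are Oct 6, 1995 and Oct 21, 1995 respectively; done Oct 20, 1995 — within the window.
Step 6 — must wait 14 days from Oct 20, 1995 (when the website notice is posted), so not before Nov 3, 1995; done Nov 6, 1995, after the minimum wait.
Step 7 — counting 157 days from Jun 8, 1995 (when the transaction closes) gives a deadline of Nov 12, 1995; completed Nov 7, 1995, before the deadline.

None — every step was satisfied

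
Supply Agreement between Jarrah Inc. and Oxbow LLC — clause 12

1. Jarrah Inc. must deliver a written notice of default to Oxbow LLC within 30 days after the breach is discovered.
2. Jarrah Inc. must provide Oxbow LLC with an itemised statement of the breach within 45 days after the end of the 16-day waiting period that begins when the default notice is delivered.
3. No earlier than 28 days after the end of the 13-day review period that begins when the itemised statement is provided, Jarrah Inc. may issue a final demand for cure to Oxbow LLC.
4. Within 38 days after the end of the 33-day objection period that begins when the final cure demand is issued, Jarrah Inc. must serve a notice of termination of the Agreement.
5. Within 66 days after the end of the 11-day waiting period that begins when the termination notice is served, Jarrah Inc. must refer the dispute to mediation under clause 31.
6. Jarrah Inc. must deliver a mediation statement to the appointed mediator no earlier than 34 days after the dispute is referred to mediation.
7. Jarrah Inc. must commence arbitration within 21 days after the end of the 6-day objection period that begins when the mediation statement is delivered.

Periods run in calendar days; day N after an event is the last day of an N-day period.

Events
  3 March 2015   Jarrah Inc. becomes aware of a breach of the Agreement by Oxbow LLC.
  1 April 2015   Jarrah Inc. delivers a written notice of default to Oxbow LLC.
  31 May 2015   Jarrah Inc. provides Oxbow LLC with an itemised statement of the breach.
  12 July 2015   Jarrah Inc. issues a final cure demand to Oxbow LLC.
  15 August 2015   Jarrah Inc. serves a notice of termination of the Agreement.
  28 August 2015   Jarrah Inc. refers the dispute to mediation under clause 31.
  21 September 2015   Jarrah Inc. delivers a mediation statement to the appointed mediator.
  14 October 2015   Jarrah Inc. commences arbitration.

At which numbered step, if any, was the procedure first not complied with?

Step 1: 30 days after 3 March 2015 (when the breach is discovered) is 2 April 2015; done 1 April 2015 — timely.
Step 2: 45 days after 17 April 2015 (end of the 16-day waiting period, which began when the default notice is delivered on 1 April 2015) is 1 June 2015; done 31 May 2015 — timely.
Step 3: the earliest permitted date is 28 days after 13 June 2015 (end of the 13-day review period, which began when the itemised statement is provided on 31 May 2015), i.e. 11 July 2015; done 12 July 2015, after the minimum wait.
Step 4: 38 days after 14 August 2015 (end of the 33-day objection period, which began when the final cure demand is issued on 12 July 2015) is 21 September 2015; 15 August 2015 is within that limit.
Step 5: 66 days after 26 August 2015 (end of the 11-day waiting period, which began when the termination notice is served on 15 August 2015) is 31 October 2015; completed 28 August 2015, before the deadline.
Step 6: the earliest permitted date is 34 days after 28 August 2015 (when the dispute is referred to mediation), i.e. 1 October 2015; done 21 September 2015 — 10 days too early.

Step 6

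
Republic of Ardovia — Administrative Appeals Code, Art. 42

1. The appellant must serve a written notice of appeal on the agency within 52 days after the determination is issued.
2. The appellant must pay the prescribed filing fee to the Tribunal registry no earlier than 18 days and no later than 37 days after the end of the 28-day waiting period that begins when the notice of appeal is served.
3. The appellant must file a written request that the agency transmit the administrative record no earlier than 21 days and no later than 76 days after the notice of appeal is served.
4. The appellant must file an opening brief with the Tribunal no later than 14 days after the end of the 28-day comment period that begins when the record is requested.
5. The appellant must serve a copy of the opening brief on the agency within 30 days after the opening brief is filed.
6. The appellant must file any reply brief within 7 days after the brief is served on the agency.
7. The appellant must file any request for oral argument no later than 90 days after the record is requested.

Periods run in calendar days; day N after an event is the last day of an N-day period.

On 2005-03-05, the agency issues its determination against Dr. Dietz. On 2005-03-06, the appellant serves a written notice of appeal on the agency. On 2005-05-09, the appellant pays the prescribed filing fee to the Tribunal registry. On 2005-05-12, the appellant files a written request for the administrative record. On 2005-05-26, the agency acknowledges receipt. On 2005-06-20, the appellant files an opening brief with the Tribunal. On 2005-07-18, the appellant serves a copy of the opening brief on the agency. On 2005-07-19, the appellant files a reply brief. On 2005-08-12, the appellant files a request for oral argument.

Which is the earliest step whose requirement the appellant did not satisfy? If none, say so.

Step 1: 52 days after 2005-03-05 (when the determination is issued) is 2005-04-26; 2005-03-06 is within that limit.
Step 2: the window is 18–37 days after 2005-04-03 (end of the 28-day waiting period, which began when the notice of appeal is served on 2005-03-06), so 2005-04-21 through 2005-05-10; done 2005-05-09 — within the window.
Step 3: the window is 21–76 days after 2005-03-06 (when the notice of appeal is served), so 2005-03-27 through 2005-05-21; 2005-05-12 falls inside that range.
Step 4: 14 days after 2005-06-09 (end of the 28-day comment period, which began when the record is requested on 2005-05-12) is 2005-06-23; 2005-06-20 is within that limit.
Step 5: 30 days after 2005-06-20 (when the opening brief is filed) is 2005-07-20; completed 2005-07-18, before the deadline.
Step 6: 7 days after 2005-07-18 (when the brief is served on the agency) is 2005-07-25; completed 2005-07-19, before the deadline.
Step 7: 90 days after 2005-05-12 (when the record is requested) is 2005-08-10; done 2005-08-12 — 2 days late.

Step 7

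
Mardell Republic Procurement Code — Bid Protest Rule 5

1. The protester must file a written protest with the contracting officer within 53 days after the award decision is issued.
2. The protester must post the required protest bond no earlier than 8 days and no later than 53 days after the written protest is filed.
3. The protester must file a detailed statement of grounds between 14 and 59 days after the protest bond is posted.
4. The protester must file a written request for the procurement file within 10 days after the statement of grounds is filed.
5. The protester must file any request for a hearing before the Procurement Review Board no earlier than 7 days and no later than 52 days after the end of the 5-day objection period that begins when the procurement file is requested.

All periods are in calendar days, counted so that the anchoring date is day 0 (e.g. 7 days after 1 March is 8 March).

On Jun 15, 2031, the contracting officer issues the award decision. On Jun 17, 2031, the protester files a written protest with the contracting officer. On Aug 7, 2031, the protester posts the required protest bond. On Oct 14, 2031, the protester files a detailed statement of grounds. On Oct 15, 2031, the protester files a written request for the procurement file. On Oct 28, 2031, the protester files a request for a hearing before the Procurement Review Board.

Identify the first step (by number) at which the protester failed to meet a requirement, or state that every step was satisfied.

Step 1: 53 days after Jun 15, 2031 (when the award decision is issued) is Aug 7, 2031; done Jun 17, 2031 — timely.
Step 2: the window is 8–53 days after Jun 17, 2031 (when the written protest is filed), so Jun 25, 2031 through Aug 9, 2031; done Aug 7, 2031 — within the window.
Step 3: the window is 14–59 days after Aug 7, 2031 (when the protest bond is posted), so Aug 21, 2031 through Oct 5, 2031; done Oct 14, 2031 — 9 days after the window closed.
The procedure was therefore not followed at step 3.

Step 3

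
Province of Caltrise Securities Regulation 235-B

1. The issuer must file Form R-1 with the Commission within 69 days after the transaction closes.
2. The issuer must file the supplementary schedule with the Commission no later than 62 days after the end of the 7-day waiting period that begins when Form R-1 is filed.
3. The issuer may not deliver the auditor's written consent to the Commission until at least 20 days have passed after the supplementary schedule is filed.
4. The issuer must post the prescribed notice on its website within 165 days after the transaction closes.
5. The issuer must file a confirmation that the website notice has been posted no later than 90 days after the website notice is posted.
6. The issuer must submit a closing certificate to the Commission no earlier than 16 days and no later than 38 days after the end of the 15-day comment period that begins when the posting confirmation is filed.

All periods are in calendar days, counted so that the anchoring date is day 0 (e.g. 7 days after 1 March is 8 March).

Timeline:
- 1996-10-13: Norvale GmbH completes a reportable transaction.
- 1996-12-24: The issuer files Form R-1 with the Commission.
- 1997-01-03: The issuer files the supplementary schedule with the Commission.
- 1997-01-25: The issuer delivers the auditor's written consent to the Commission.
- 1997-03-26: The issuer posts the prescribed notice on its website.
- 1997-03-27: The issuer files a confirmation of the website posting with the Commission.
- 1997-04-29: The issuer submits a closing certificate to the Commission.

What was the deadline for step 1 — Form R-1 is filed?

Step 1 runs from 1996-10-13, when the transaction closes. 69 days after 1996-10-13 is 1996-12-21.

1996-12-21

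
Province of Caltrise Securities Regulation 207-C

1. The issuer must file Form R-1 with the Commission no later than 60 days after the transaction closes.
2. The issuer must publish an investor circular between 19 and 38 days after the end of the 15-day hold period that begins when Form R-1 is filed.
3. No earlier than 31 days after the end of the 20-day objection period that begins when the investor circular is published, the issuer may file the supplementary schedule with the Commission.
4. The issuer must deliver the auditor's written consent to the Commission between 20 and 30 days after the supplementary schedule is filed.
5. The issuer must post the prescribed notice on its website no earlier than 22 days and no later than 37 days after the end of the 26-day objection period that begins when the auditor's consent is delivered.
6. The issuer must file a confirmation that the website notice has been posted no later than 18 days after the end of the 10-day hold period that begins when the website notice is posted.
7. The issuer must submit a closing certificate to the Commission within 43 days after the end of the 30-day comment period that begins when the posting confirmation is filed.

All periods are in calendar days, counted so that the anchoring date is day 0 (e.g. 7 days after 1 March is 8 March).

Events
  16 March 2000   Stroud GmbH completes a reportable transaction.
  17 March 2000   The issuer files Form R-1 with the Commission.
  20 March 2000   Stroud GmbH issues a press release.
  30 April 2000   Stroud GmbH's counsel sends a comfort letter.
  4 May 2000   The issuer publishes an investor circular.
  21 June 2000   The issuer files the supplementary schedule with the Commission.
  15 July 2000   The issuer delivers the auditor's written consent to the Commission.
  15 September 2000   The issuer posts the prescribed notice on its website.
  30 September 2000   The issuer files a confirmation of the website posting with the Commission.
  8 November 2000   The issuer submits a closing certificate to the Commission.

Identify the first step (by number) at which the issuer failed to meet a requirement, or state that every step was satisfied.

Step 3

(1) due by 16 March 2000 + 60 days = 15 May 2000; completed 17 March 2000, before the deadline.
(2) the permitted window runs from 1 April 2000 + 19 = 20 April 2000 to 1 April 2000 + 38 = 9 May 2000; done 4 May 2000 — within the window.
(3) permitted from 24 May 2000 + 31 days = 24 June 2000 onward; done 21 June 2000 — 3 days too early.
That is the first point of non-compliance.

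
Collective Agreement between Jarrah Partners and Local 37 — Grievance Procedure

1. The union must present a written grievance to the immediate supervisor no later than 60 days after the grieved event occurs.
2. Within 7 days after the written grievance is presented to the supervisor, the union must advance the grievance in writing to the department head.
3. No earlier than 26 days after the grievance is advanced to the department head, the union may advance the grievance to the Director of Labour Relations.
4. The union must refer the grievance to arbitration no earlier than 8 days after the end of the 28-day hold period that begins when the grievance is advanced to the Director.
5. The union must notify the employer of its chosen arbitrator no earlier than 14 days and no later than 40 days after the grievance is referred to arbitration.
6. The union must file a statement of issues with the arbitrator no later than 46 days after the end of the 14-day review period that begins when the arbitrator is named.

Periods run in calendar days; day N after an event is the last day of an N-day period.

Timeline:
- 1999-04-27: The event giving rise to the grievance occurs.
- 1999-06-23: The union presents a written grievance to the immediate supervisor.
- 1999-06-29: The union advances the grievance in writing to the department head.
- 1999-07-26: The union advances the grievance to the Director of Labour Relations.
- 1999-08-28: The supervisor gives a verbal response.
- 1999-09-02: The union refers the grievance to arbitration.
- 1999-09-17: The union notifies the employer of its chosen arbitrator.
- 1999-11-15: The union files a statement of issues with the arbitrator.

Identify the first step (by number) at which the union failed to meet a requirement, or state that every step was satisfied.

None — every step was satisfied

Step 1: 60 days after 1999-04-27 (when the grieved event occurs) is 1999-06-26; completed 1999-06-23, before the deadline.
Step 2: 7 days after 1999-06-23 (when the written grievance is presented to the supervisor) is 1999-06-30; completed 1999-06-29, before the deadline.
Step 3: the earliest permitted date is 26 days after 1999-06-29 (when the grievance is advanced to the department head), i.e. 1999-07-25; done 1999-07-26 — permitted.
Step 4: the earliest permitted date is 8 days after 1999-08-23 (end of the 28-day hold period, which began when the grievance is advanced to the Director on 1999-07-26), i.e. 1999-08-31; done 1999-09-02, after the minimum wait.
Step 5: the window is 14–40 days after 1999-09-02 (when the grievance is referred to arbitration), so 1999-09-16 through 1999-10-12; done 1999-09-17 — within the window.
Step 6: 46 days after 1999-10-01 (end of the 14-day review period, which began when the arbitrator is named on 1999-09-17) is 1999-11-16; 1999-11-15 is within that limit.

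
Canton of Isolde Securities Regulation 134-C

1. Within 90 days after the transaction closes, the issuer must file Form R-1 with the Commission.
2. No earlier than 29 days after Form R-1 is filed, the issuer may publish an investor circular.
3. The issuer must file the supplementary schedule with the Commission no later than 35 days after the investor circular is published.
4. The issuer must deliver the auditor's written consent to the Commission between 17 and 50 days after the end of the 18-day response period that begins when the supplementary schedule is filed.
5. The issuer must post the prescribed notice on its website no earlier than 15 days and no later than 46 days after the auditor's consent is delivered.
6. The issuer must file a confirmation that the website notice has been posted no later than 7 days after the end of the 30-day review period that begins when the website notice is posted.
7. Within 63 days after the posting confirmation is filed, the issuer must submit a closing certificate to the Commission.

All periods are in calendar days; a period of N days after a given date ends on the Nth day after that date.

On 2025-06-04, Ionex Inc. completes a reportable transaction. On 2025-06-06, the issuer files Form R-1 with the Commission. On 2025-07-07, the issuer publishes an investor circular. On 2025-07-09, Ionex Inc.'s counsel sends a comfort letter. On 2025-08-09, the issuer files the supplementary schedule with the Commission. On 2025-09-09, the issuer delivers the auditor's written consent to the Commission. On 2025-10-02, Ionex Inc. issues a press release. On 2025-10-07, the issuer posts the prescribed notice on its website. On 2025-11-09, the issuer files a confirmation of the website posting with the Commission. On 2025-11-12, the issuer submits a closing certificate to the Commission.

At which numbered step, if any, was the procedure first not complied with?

Step 4

(1) due by 2025-06-04 + 90 days = 2025-09-02; completed 2025-06-06, before the deadline.
(2) permitted from 2025-06-06 + 29 days = 2025-07-05 onward; done 2025-07-07 — permitted.
(3) due by 2025-07-07 + 35 days = 2025-08-11; completed 2025-08-09, before the deadline.
(4) the permitted window runs from 2025-08-27 + 17 = 2025-09-13 to 2025-08-27 + 50 = 2025-10-16; 2025-09-09 is 4 days too early.
No need to go further; step 4 was not satisfied.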